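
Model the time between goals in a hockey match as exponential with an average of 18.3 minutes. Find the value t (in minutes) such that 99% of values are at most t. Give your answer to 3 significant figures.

The rate is λ = 1/18.3 = 0.0546448 per minute.
Set 1 − e^(−λt) = 0.99, so t = −ln(0.01)/λ = 4.6052/0.0546448 ≈ 84.2746 minutes.

84.3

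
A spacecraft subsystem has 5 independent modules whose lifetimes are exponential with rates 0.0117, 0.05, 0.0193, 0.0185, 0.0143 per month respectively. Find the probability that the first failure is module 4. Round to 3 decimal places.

The time to first failure is exponential with rate Σλ = 0.0117 + 0.05 + 0.0193 + 0.0185 + 0.0143 = 0.1138.
P(module 4 first) = λ_4/Σλ = 0.0185/0.1138 ≈ 0.163.

0.163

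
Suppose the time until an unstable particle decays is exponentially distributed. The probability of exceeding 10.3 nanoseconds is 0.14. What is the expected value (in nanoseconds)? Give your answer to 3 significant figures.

e^(−λ·10.3) = 0.14 ⇒ λ = −ln(0.14)/10.3 = 0.190885.
Mean = 1/λ = 5.23876 nanoseconds.

5.24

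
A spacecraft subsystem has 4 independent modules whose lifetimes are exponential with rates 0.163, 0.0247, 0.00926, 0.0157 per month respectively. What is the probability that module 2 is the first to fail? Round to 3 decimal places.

0.116

The time to first failure is exponential with rate Σλ = 0.163 + 0.0247 + 0.00926 + 0.0157 = 0.21266.
P(module 2 first) = λ_2/Σλ = 0.0247/0.21266 ≈ 0.116.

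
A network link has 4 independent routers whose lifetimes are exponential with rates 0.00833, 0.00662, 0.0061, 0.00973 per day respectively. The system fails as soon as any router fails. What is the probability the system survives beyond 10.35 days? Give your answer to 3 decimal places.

The time to first failure is exponential with rate Σλ = 0.00833 + 0.00662 + 0.0061 + 0.00973 = 0.03078.
P(min > 10.35) = e^(−0.03078·10.35) = e^(−0.31857) ≈ 0.727.

0.727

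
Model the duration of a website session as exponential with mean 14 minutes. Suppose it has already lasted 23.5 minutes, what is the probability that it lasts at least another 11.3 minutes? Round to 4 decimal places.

The rate is λ = 1/14 = 0.0714286 per minute.
The exponential is memoryless, so the remaining time is again Exp(λ): the condition X > 23.5 is irrelevant.
P(X > 11.3) = e^(−0.80714) ≈ 0.4461.

0.4461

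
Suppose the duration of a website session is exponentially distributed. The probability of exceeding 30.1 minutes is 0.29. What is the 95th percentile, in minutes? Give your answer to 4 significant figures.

e^(−λ·30.1) = 0.29 ⇒ λ = −ln(0.29)/30.1 = 0.0411254.
95th percentile: 1 − e^(−λt) = 0.95, t = −ln(0.05)/λ = 72.8439 minutes.

72.84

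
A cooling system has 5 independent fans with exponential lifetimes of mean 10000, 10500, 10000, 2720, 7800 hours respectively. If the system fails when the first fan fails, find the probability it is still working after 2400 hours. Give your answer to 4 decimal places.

0.1498

The first failure time is exponential with rate Σλ_i = 1/10000 + 1/10500 + 1/10000 + 1/2720 + 1/7800 = 0.00079109 per hour.
P(min > 2400) = e^(−0.00079109·2400) = e^(−1.8986) ≈ 0.1498.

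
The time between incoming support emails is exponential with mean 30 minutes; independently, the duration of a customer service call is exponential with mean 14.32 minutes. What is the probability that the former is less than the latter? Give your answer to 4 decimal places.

0.3231

λ_1 = 1/30 = 0.0333333, λ_2 = 1/14.32 = 0.0698324.
For independent exponentials, P(the former < the latter) = λ_1/(λ_1+λ_2) = 0.0333333/0.103166 ≈ 0.3231.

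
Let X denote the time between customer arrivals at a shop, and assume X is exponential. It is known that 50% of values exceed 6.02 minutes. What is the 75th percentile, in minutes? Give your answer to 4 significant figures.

e^(−λ·6.02) = 0.50 ⇒ λ = −ln(0.50)/6.02 = 0.115141.
75th percentile: 1 − e^(−λt) = 0.75, t = −ln(0.25)/λ = 12.04 minutes.

12.04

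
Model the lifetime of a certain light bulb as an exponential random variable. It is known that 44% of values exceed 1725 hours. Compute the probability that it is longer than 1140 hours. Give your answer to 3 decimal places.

0.581

e^(−λ·1725) = 0.44 ⇒ λ = −ln(0.44)/1725 = 0.000475931.
P(X > 1140) = e^(−0.000475931·1140) = e^(−0.54256) ≈ 0.581.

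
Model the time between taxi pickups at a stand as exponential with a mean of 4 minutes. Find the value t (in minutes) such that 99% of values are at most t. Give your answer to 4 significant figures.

18.42

The rate is λ = 1/4 = 0.25 per minute.
Set 1 − e^(−λt) = 0.99, so t = −ln(0.01)/λ = 4.6052/0.25 ≈ 18.4207 minutes.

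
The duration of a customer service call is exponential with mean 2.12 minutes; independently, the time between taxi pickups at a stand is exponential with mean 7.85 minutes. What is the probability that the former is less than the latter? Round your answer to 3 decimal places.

λ_1 = 1/2.12 = 0.471698, λ_2 = 1/7.85 = 0.127389.
For independent exponentials, P(the former < the latter) = λ_1/(λ_1+λ_2) = 0.471698/0.599087 ≈ 0.787.

0.787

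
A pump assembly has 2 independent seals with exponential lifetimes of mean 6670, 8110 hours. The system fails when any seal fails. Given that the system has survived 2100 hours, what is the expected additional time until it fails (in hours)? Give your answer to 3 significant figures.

3660

First-failure rate Σλ = 1/6670 + 1/8110 = 0.00027323.
By memorylessness the expected residual is 1/Σλ = 3659.93 hours, regardless of the 2100 already elapsed.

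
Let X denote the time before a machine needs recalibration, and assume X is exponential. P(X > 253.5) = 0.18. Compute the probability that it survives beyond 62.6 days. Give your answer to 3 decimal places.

0.655

e^(−λ·253.5) = 0.18 ⇒ λ = −ln(0.18)/253.5 = 0.00676449.
P(X > 62.6) = e^(−0.00676449·62.6) = e^(−0.42346) ≈ 0.655.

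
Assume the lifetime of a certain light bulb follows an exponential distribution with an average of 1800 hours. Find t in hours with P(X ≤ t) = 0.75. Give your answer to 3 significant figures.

2500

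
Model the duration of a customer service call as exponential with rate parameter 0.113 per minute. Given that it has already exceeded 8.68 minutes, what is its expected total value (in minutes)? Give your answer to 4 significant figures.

By memorylessness, E[X | X > 8.68] = 8.68 + 1/λ = 8.68 + 8.84956 = 17.5296 minutes.

17.53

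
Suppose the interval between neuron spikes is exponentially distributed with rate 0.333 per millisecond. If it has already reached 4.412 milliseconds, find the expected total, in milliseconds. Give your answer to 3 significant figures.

7.42

By memorylessness, E[X | X > 4.412] = 4.412 + 1/λ = 4.412 + 3.003 = 7.415 milliseconds.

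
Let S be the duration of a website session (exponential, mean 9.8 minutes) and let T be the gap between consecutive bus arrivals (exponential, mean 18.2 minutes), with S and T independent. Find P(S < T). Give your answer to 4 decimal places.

0.6500

λ_1 = 1/9.8 = 0.102041, λ_2 = 1/18.2 = 0.0549451.
For independent exponentials, P(S < T) = λ_1/(λ_1+λ_2) = 0.102041/0.156986 ≈ 0.6500.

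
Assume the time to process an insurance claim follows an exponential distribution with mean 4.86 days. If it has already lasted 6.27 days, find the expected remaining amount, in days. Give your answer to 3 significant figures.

4.86

The rate is λ = 1/4.86 = 0.205761 per day.
By memorylessness, the remaining amount past any threshold is again Exp(λ) with mean 1/λ = 4.86 days.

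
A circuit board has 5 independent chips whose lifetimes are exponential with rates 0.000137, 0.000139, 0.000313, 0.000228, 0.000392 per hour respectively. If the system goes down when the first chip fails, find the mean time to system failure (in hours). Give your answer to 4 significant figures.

827.1

The time to first failure is exponential with rate Σλ = 0.000137 + 0.000139 + 0.000313 + 0.000228 + 0.000392 = 0.001209.
E[min] = 1/Σλ = 1/0.001209 = 827.13 hours.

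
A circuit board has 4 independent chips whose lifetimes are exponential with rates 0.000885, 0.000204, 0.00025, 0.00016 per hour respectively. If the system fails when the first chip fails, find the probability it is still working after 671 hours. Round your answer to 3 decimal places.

The time to first failure is exponential with rate Σλ = 0.000885 + 0.000204 + 0.00025 + 0.00016 = 0.001499.
P(min > 671) = e^(−0.001499·671) = e^(−1.0058) ≈ 0.366.

0.366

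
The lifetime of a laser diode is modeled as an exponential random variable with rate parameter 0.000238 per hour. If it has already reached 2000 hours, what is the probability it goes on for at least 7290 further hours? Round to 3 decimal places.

0.176

By the memoryless property, P(X > 2000+7290 | X > 2000) = P(X > 7290).
P(X > 7290) = e^(−1.735) ≈ 0.176.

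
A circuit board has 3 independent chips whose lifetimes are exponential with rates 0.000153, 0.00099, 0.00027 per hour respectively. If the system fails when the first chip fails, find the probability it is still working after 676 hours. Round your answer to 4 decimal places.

The time to first failure is exponential with rate Σλ = 0.000153 + 0.00099 + 0.00027 = 0.001413.
P(min > 676) = e^(−0.001413·676) = e^(−0.95519) ≈ 0.3847.

0.3847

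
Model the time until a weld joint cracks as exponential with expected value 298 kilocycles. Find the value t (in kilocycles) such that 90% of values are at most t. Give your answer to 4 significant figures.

686.2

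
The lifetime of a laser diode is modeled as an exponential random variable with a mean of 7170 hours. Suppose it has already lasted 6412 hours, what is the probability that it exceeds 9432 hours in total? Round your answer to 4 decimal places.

0.6563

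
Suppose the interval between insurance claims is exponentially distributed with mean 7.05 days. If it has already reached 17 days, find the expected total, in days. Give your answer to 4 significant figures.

The rate is λ = 1/7.05 = 0.141844 per day.
By memorylessness, E[X | X > 17] = 17 + 1/λ = 17 + 7.05 = 24.05 days.

24.05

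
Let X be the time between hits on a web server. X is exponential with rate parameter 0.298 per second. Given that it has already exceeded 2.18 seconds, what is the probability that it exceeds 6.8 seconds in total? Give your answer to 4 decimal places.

P(X > s+t | X > s) = e^(−λ(s+t))/e^(−λs) = e^(−λt), independent of s = 2.18.
P(X > 4.62) = e^(−1.3768) ≈ 0.2524.

0.2524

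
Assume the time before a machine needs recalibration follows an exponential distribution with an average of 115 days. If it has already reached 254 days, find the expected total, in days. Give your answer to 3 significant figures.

The rate is λ = 1/115 = 0.00869565 per day.
By memorylessness, E[X | X > 254] = 254 + 1/λ = 254 + 115 = 369 days.

369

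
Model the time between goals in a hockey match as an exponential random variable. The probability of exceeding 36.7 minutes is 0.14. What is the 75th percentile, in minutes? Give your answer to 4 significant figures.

25.88

e^(−λ·36.7) = 0.14 ⇒ λ = −ln(0.14)/36.7 = 0.0535726.
75th percentile: 1 − e^(−λt) = 0.75, t = −ln(0.25)/λ = 25.8769 minutes.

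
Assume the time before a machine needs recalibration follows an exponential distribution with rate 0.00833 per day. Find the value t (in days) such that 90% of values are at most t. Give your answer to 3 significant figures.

276

Set 1 − e^(−λt) = 0.9, so t = −ln(0.1)/λ = 2.3026/0.00833 ≈ 276.421 days.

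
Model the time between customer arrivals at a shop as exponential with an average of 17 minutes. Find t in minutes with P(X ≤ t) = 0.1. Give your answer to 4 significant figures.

The rate is λ = 1/17 = 0.0588235 per minute.
Set 1 − e^(−λt) = 0.1, so t = −ln(0.9)/λ = 0.10536/0.0588235 ≈ 1.79113 minutes.

1.791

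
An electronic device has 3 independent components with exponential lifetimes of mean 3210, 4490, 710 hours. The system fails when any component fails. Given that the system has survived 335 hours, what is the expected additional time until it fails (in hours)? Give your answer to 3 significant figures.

First-failure rate Σλ = 1/3210 + 1/4490 + 1/710 = 0.00194269.
By memorylessness the expected residual is 1/Σλ = 514.749 hours, regardless of the 335 already elapsed.

515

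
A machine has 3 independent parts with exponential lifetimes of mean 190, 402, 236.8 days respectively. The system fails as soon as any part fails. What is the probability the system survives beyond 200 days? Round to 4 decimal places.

0.0912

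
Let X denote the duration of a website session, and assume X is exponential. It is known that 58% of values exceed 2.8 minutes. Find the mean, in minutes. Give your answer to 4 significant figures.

5.140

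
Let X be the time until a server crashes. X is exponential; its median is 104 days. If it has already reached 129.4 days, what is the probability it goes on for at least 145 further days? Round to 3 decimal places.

0.380

For an exponential, median = ln(2)/λ, so λ = ln 2 / 104 = 0.00666488 per day.
P(X > s+t | X > s) = e^(−λ(s+t))/e^(−λs) = e^(−λt), independent of s = 129.4.
P(X > 145) = e^(−0.96641) ≈ 0.380.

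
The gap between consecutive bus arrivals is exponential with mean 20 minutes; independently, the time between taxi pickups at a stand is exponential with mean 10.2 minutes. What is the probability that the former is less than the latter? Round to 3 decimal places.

0.338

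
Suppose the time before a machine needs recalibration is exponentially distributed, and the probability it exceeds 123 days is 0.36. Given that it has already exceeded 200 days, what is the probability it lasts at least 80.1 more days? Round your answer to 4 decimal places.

0.5141

From e^(−λ·123) = 0.36, λ = −ln(0.36)/123 = 0.00830611.
Memoryless: P(X > 200+80.1 | X > 200) = P(X > 80.1) = e^(−0.00830611·80.1) ≈ 0.5141.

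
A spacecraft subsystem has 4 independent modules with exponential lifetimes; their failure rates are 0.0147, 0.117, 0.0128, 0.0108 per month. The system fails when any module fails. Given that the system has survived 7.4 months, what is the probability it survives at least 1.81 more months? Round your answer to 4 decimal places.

0.7550

Time to first failure ~ Exp(Σλ) with Σλ = 0.1553.
By memorylessness, P(T > 7.4+1.81 | T > 7.4) = P(T > 1.81) = e^(−0.1553·1.81) ≈ 0.7550.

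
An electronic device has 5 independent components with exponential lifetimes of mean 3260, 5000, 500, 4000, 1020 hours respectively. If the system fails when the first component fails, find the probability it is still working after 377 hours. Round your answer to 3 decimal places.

0.244

The first failure time is exponential with rate Σλ_i = 1/3260 + 1/5000 + 1/500 + 1/4000 + 1/1020 = 0.00373714 per hour.
P(min > 377) = e^(−0.00373714·377) = e^(−1.4089) ≈ 0.244.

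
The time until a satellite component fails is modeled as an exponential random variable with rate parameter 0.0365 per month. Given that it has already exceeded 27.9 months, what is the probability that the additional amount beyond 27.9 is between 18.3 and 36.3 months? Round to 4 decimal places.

0.2469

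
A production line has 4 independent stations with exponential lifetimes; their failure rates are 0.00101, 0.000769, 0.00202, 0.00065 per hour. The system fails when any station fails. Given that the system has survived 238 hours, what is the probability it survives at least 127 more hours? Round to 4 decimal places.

0.5683

Time to first failure ~ Exp(Σλ) with Σλ = 0.004449.
By memorylessness, P(T > 238+127 | T > 238) = P(T > 127) = e^(−0.004449·127) ≈ 0.5683.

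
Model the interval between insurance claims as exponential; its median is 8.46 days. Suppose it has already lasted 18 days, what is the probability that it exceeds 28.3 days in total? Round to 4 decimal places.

0.4300

For an exponential, median = ln(2)/λ, so λ = ln 2 / 8.46 = 0.0819323 per day.
The exponential is memoryless, so the remaining time is again Exp(λ): the condition X > 18 is irrelevant.
P(X > 10.3) = e^(−0.8439) ≈ 0.4300.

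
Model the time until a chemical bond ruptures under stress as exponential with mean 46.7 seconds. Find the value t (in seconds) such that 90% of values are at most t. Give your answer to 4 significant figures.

107.5

The rate is λ = 1/46.7 = 0.0214133 per second.
Set 1 − e^(−λt) = 0.9, so t = −ln(0.1)/λ = 2.3026/0.0214133 ≈ 107.531 seconds.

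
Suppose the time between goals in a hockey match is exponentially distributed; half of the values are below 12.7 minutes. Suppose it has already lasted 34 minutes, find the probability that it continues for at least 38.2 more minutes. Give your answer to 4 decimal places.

For an exponential, median = ln(2)/λ, so λ = ln 2 / 12.7 = 0.0545785 per minute.
The exponential is memoryless, so the remaining time is again Exp(λ): the condition X > 34 is irrelevant.
P(X > 38.2) = e^(−2.0849) ≈ 0.1243.

0.1243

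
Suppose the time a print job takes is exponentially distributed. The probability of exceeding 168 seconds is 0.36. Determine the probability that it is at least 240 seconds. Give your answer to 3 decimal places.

0.232

e^(−λ·168) = 0.36 ⇒ λ = −ln(0.36)/168 = 0.00608126.
P(X > 240) = e^(−0.00608126·240) = e^(−1.4595) ≈ 0.232.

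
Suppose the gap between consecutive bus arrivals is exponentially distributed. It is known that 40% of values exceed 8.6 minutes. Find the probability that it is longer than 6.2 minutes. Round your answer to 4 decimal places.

0.5166

e^(−λ·8.6) = 0.40 ⇒ λ = −ln(0.40)/8.6 = 0.106545.
P(X > 6.2) = e^(−0.106545·6.2) = e^(−0.66058) ≈ 0.5166.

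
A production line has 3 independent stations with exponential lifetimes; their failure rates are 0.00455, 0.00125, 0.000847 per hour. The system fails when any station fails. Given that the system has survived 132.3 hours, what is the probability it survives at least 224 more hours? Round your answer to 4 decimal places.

Time to first failure ~ Exp(Σλ) with Σλ = 0.006647.
By memorylessness, P(T > 132.3+224 | T > 132.3) = P(T > 224) = e^(−0.006647·224) ≈ 0.2256.

0.2256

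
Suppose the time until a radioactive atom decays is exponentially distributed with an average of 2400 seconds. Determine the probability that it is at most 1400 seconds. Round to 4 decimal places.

The rate is λ = 1/2400 = 0.000416667 per second.
P(X ≤ 1400) = 1 − e^(−λ·1400) = 1 − e^(−0.58333) ≈ 0.4420.

0.4420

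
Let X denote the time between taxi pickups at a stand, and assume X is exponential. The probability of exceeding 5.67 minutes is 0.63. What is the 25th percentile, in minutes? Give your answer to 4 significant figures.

e^(−λ·5.67) = 0.63 ⇒ λ = −ln(0.63)/5.67 = 0.0814877.
25th percentile: 1 − e^(−λt) = 0.25, t = −ln(0.75)/λ = 3.53037 minutes.

3.530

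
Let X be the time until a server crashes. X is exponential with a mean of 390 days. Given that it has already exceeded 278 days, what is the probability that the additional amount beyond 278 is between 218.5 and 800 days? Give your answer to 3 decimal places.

The rate is λ = 1/390 = 0.0025641 per day.
Memoryless: the residual past 278 is again Exp(λ).
P(218.5 < residual < 800) = e^(−λ·218.5) − e^(−λ·800) = 0.57106 − 0.12857 ≈ 0.442.

0.442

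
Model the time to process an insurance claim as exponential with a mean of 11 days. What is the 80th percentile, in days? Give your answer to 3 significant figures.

The rate is λ = 1/11 = 0.0909091 per day.
Set 1 − e^(−λt) = 0.8, so t = −ln(0.2)/λ = 1.6094/0.0909091 ≈ 17.7038 days.

17.7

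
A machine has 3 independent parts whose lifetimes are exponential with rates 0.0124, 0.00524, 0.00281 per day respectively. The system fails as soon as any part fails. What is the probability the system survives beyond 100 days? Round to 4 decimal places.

0.1294

The time to first failure is exponential with rate Σλ = 0.0124 + 0.00524 + 0.00281 = 0.02045.
P(min > 100) = e^(−0.02045·100) = e^(−2.045) ≈ 0.1294.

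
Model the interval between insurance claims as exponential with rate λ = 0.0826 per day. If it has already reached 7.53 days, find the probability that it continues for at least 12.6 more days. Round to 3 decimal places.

0.353

The exponential is memoryless, so the remaining time is again Exp(λ): the condition X > 7.53 is irrelevant.
P(X > 12.6) = e^(−1.0408) ≈ 0.353.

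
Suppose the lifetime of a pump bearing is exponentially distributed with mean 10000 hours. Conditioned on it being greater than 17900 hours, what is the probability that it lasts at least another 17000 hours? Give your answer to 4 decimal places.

0.1827

The rate is λ = 1/10000 = 0.0001 per hour.
By the memoryless property, P(X > 17900+17000 | X > 17900) = P(X > 17000).
P(X > 17000) = e^(−1.7) ≈ 0.1827.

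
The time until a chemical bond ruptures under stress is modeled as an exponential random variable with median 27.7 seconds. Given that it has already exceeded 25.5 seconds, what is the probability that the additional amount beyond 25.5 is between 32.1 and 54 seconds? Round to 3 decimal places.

For an exponential, median = ln(2)/λ, so λ = ln 2 / 27.7 = 0.0250234 per second.
Memoryless: the residual past 25.5 is again Exp(λ).
P(32.1 < residual < 54) = e^(−λ·32.1) − e^(−λ·54) = 0.44787 − 0.25891 ≈ 0.189.

0.189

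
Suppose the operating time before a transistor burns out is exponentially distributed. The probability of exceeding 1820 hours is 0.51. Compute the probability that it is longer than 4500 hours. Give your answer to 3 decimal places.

e^(−λ·1820) = 0.51 ⇒ λ = −ln(0.51)/1820 = 0.00036997.
P(X > 4500) = e^(−0.00036997·4500) = e^(−1.6649) ≈ 0.189.

0.189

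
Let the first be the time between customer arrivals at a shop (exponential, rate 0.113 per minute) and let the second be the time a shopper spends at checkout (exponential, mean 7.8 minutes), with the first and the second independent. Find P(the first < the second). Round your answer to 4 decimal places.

0.4685

λ_1 = 0.113, λ_2 = 1/7.8 = 0.128205.
For independent exponentials, P(the first < the second) = λ_1/(λ_1+λ_2) = 0.113/0.241205 ≈ 0.4685.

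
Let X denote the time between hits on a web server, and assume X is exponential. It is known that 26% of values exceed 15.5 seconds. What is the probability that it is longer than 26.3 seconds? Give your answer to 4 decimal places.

e^(−λ·15.5) = 0.26 ⇒ λ = −ln(0.26)/15.5 = 0.086908.
P(X > 26.3) = e^(−0.086908·26.3) = e^(−2.2857) ≈ 0.1017.

0.1017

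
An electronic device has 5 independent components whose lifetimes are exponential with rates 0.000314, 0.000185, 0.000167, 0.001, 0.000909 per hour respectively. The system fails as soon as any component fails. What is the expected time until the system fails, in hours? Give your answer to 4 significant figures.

388.3

The time to first failure is exponential with rate Σλ = 0.000314 + 0.000185 + 0.000167 + 0.001 + 0.000909 = 0.002575.
E[min] = 1/Σλ = 1/0.002575 = 388.35 hours.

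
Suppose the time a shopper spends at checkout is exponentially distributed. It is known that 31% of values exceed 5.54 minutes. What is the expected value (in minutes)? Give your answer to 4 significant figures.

e^(−λ·5.54) = 0.31 ⇒ λ = −ln(0.31)/5.54 = 0.211405.
Mean = 1/λ = 4.73026 minutes.

4.730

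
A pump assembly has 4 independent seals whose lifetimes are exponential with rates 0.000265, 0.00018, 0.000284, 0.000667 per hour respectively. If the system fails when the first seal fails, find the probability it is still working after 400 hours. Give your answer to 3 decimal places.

The time to first failure is exponential with rate Σλ = 0.000265 + 0.00018 + 0.000284 + 0.000667 = 0.001396.
P(min > 400) = e^(−0.001396·400) = e^(−0.5584) ≈ 0.572.

0.572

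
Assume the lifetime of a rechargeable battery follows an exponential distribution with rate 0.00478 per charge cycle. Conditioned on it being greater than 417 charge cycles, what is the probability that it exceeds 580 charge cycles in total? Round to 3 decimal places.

0.459

The exponential is memoryless, so the remaining time is again Exp(λ): the condition X > 417 is irrelevant.
P(X > 163) = e^(−0.77914) ≈ 0.459.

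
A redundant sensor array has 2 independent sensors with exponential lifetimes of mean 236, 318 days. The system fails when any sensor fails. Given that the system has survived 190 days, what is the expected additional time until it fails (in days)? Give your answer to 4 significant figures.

First-failure rate Σλ = 1/236 + 1/318 = 0.00738194.
By memorylessness the expected residual is 1/Σλ = 135.466 days, regardless of the 190 already elapsed.

135.5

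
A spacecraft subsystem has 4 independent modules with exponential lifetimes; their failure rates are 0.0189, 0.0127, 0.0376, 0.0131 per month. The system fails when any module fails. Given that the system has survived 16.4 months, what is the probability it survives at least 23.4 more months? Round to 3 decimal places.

0.146

Time to first failure ~ Exp(Σλ) with Σλ = 0.0823.
By memorylessness, P(T > 16.4+23.4 | T > 16.4) = P(T > 23.4) = e^(−0.0823·23.4) ≈ 0.146.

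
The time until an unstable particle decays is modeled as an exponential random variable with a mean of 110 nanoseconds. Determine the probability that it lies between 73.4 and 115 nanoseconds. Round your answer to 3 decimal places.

0.162

The rate is λ = 1/110 = 0.00909091 per nanosecond.
P(73.4 < X < 115) = e^(−λ·73.4) − e^(−λ·115) = 0.51311 − 0.35153 ≈ 0.162.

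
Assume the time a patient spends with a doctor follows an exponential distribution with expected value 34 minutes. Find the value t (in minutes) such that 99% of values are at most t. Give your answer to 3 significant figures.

The rate is λ = 1/34 = 0.0294118 per minute.
Set 1 − e^(−λt) = 0.99, so t = −ln(0.01)/λ = 4.6052/0.0294118 ≈ 156.576 minutes.

157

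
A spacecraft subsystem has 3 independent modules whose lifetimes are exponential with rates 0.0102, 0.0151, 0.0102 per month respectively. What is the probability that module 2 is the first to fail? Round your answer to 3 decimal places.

0.425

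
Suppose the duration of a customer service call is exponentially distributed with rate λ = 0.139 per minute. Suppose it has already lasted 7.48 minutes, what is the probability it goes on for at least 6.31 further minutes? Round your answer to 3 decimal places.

0.416

The exponential is memoryless, so the remaining time is again Exp(λ): the condition X > 7.48 is irrelevant.
P(X > 6.31) = e^(−0.87709) ≈ 0.416.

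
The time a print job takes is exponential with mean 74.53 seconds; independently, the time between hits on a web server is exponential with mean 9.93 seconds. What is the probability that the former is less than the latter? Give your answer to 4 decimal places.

0.1176

λ_1 = 1/74.53 = 0.0134174, λ_2 = 1/9.93 = 0.100705.
For independent exponentials, P(the former < the latter) = λ_1/(λ_1+λ_2) = 0.0134174/0.114122 ≈ 0.1176.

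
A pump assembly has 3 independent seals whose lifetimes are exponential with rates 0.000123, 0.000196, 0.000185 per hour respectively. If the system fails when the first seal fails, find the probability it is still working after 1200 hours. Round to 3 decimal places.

The time to first failure is exponential with rate Σλ = 0.000123 + 0.000196 + 0.000185 = 0.000504.
P(min > 1200) = e^(−0.000504·1200) = e^(−0.6048) ≈ 0.546.

0.546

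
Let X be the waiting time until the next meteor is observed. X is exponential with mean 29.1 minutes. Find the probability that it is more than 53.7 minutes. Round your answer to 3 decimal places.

0.158

The rate is λ = 1/29.1 = 0.0343643 per minute.
P(X > 53.7) = e^(−λ·53.7) = e^(−1.8454) ≈ 0.158.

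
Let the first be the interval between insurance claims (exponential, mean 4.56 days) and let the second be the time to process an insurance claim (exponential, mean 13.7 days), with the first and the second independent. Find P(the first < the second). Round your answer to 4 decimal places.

λ_1 = 1/4.56 = 0.219298, λ_2 = 1/13.7 = 0.0729927.
For independent exponentials, P(the first < the second) = λ_1/(λ_1+λ_2) = 0.219298/0.292291 ≈ 0.7503.

0.7503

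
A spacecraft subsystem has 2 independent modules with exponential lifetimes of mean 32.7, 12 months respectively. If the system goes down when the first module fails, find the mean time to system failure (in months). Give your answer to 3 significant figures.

The first failure time is exponential with rate Σλ_i = 1/32.7 + 1/12 = 0.113914 per month.
E[min] = 1/Σλ = 1/0.113914 = 8.77852 months.

8.78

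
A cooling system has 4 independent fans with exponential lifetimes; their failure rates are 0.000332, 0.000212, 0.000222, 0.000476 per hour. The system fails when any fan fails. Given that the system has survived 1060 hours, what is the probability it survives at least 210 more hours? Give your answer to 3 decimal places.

Time to first failure ~ Exp(Σλ) with Σλ = 0.001242.
By memorylessness, P(T > 1060+210 | T > 1060) = P(T > 210) = e^(−0.001242·210) ≈ 0.770.

0.770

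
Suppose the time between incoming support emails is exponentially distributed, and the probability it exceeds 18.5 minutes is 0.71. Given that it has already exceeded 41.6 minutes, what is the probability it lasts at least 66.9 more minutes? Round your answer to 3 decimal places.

From e^(−λ·18.5) = 0.71, λ = −ln(0.71)/18.5 = 0.018513.
Memoryless: P(X > 41.6+66.9 | X > 41.6) = P(X > 66.9) = e^(−0.018513·66.9) ≈ 0.290.

0.290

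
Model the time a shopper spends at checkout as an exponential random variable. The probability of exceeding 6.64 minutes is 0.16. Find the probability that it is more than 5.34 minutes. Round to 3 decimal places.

0.229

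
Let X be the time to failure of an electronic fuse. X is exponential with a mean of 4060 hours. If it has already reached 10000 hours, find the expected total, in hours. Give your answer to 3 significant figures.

The rate is λ = 1/4060 = 0.000246305 per hour.
By memorylessness, E[X | X > 10000] = 10000 + 1/λ = 10000 + 4060 = 14060 hours.

14100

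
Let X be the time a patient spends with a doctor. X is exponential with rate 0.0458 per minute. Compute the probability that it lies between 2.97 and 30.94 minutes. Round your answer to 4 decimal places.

0.6304

P(2.97 < X < 30.94) = e^(−λ·2.97) − e^(−λ·30.94) = 0.87282 − 0.24243 ≈ 0.6304.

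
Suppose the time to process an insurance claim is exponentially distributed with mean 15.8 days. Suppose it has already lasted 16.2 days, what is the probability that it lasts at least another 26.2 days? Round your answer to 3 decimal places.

0.190

The rate is λ = 1/15.8 = 0.0632911 per day.
By the memoryless property, P(X > 16.2+26.2 | X > 16.2) = P(X > 26.2).
P(X > 26.2) = e^(−1.6582) ≈ 0.190.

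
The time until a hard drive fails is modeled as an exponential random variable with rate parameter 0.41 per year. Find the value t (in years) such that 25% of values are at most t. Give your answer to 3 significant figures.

0.702

Set 1 − e^(−λt) = 0.25, so t = −ln(0.75)/λ = 0.28768/0.41 ≈ 0.701664 years.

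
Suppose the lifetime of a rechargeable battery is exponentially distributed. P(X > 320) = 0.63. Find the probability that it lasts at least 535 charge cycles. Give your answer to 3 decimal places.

e^(−λ·320) = 0.63 ⇒ λ = −ln(0.63)/320 = 0.00144386.
P(X > 535) = e^(−0.00144386·535) = e^(−0.77247) ≈ 0.462.

0.462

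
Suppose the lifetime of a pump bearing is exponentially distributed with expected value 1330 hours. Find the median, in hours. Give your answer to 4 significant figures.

921.9

The rate is λ = 1/1330 = 0.00075188 per hour.
Set 1 − e^(−λt) = 0.5, so t = −ln(0.5)/λ = 0.69315/0.00075188 ≈ 921.886 hours.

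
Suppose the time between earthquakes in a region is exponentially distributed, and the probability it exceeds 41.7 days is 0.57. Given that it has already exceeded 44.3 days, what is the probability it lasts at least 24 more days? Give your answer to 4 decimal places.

0.7236

From e^(−λ·41.7) = 0.57, λ = −ln(0.57)/41.7 = 0.0134801.
Memoryless: P(X > 44.3+24 | X > 44.3) = P(X > 24) = e^(−0.0134801·24) ≈ 0.7236.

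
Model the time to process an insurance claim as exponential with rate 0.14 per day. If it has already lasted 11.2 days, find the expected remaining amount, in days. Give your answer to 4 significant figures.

By memorylessness, the remaining amount past any threshold is again Exp(λ) with mean 1/λ = 7.14286 days.

7.143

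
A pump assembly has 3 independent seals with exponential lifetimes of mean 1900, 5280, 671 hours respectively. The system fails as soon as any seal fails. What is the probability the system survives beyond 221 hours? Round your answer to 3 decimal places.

0.614

The first failure time is exponential with rate Σλ_i = 1/1900 + 1/5280 + 1/671 = 0.00220602 per hour.
P(min > 221) = e^(−0.00220602·221) = e^(−0.48753) ≈ 0.614.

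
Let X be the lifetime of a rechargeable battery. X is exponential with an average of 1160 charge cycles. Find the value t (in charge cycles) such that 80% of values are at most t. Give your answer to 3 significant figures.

1870

The rate is λ = 1/1160 = 0.000862069 per charge cycle.
Set 1 − e^(−λt) = 0.8, so t = −ln(0.2)/λ = 1.6094/0.000862069 ≈ 1866.95 charge cycles.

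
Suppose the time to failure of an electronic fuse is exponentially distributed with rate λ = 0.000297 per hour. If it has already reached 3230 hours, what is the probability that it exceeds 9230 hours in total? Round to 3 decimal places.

0.168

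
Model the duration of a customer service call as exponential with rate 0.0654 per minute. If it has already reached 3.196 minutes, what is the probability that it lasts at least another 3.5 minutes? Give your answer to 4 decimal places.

0.7954

P(X > s+t | X > s) = e^(−λ(s+t))/e^(−λs) = e^(−λt), independent of s = 3.196.
P(X > 3.5) = e^(−0.2289) ≈ 0.7954.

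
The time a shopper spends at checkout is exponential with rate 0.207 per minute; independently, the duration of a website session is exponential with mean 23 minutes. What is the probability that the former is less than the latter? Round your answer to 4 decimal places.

0.8264

λ_1 = 0.207, λ_2 = 1/23 = 0.0434783.
For independent exponentials, P(the former < the latter) = λ_1/(λ_1+λ_2) = 0.207/0.250478 ≈ 0.8264.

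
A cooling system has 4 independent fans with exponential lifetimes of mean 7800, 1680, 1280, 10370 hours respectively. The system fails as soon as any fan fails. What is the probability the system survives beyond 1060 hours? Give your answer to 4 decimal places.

The first failure time is exponential with rate Σλ_i = 1/7800 + 1/1680 + 1/1280 + 1/10370 = 0.00160113 per hour.
P(min > 1060) = e^(−0.00160113·1060) = e^(−1.6972) ≈ 0.1832.

0.1832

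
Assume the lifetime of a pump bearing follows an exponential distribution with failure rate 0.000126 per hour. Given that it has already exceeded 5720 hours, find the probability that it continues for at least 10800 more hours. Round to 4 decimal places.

0.2565

By the memoryless property, P(X > 5720+10800 | X > 5720) = P(X > 10800).
P(X > 10800) = e^(−1.3608) ≈ 0.2565.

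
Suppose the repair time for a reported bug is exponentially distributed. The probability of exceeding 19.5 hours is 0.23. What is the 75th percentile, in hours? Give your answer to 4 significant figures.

e^(−λ·19.5) = 0.23 ⇒ λ = −ln(0.23)/19.5 = 0.075368.
75th percentile: 1 − e^(−λt) = 0.75, t = −ln(0.25)/λ = 18.3937 hours.

18.39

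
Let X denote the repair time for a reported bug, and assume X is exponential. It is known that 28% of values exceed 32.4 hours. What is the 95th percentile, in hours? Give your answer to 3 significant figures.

e^(−λ·32.4) = 0.28 ⇒ λ = −ln(0.28)/32.4 = 0.0392891.
95th percentile: 1 − e^(−λt) = 0.95, t = −ln(0.05)/λ = 76.2485 hours.

76.2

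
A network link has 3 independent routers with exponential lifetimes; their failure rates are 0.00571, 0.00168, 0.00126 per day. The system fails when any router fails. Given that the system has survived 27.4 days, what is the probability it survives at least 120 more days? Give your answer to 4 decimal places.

Time to first failure ~ Exp(Σλ) with Σλ = 0.00865.
By memorylessness, P(T > 27.4+120 | T > 27.4) = P(T > 120) = e^(−0.00865·120) ≈ 0.3542.

0.3542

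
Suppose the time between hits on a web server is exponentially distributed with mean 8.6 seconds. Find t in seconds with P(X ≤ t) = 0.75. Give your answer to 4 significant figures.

The rate is λ = 1/8.6 = 0.116279 per second.
Set 1 − e^(−λt) = 0.75, so t = −ln(0.25)/λ = 1.3863/0.116279 ≈ 11.9221 seconds.

11.92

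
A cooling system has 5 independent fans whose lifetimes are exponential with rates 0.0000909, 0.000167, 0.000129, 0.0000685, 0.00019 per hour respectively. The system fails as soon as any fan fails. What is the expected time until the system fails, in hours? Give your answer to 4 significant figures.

1549

The time to first failure is exponential with rate Σλ = 0.0000909 + 0.000167 + 0.000129 + 0.0000685 + 0.00019 = 0.0006454.
E[min] = 1/Σλ = 1/0.0006454 = 1549.43 hours.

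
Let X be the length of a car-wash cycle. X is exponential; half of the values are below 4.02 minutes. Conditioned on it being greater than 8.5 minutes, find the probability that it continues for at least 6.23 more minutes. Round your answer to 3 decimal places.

0.342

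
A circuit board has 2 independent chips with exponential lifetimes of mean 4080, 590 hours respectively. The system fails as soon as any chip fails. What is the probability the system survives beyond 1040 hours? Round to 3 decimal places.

The first failure time is exponential with rate Σλ_i = 1/4080 + 1/590 = 0.00194001 per hour.
P(min > 1040) = e^(−0.00194001·1040) = e^(−2.0176) ≈ 0.133.

0.133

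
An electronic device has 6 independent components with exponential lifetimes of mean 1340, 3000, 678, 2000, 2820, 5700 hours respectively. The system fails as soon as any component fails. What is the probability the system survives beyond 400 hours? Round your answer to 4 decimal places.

The first failure time is exponential with rate Σλ_i = 1/1340 + 1/3000 + 1/678 + 1/2000 + 1/2820 + 1/5700 = 0.00358458 per hour.
P(min > 400) = e^(−0.00358458·400) = e^(−1.4338) ≈ 0.2384.

0.2384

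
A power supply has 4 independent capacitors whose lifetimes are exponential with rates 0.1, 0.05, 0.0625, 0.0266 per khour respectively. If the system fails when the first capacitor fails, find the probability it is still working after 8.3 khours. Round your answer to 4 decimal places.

The time to first failure is exponential with rate Σλ = 0.1 + 0.05 + 0.0625 + 0.0266 = 0.2391.
P(min > 8.3) = e^(−0.2391·8.3) = e^(−1.9845) ≈ 0.1374.

0.1374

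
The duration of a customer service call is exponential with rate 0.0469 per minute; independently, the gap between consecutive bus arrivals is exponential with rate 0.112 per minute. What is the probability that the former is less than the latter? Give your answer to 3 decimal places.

0.295

λ_1 = 0.0469, λ_2 = 0.112.
For independent exponentials, P(the former < the latter) = λ_1/(λ_1+λ_2) = 0.0469/0.1589 ≈ 0.295.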